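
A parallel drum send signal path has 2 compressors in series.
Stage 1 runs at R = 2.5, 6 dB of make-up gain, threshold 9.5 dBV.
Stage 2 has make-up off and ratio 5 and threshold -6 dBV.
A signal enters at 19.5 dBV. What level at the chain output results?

-0.9 dBV

Stage 1: 10 dB above 9.5 dBV, reduced 2.5:1 to 4 dB above → 13.5 dBV; +6 dB make-up → 19.5 dBV.
Stage 2: 19.5 dBV is 25.5 dB over -6 dBV; at 5:1 that becomes 5.1 dB over, giving -0.9 dBV.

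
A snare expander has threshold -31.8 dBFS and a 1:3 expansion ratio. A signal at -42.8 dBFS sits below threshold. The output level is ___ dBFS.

-64.8 dBFS

Below threshold, a 1:3 expander applies gain = (3−1)×(T − x) of attenuation.
(3−1) × 11 = 22 dB, so output = -42.8 − 22 = -64.8 dBFS.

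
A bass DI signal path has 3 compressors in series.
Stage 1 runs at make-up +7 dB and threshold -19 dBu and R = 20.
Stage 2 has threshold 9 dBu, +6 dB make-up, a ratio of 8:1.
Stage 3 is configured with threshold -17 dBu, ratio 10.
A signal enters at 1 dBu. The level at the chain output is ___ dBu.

-15.8 dBu

Stage 1: 1 dBu is 20 dB over -19 dBu; at 20:1 that becomes 1 dB over, giving -18 dBu; +7 dB make-up → -11 dBu.
Stage 2: -11 dBu is at or below the 9 dBu threshold — no compression; make-up brings it to -5 dBu.
Stage 3: overshoot 12 dB → 12/10 = 1.2 dB → -15.8 dBu.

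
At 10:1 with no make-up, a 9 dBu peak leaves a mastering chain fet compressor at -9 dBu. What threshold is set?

Input is 20 dB above T (since output overshoot × R = input overshoot: (-9 − T)·10 = 9 − T gives T = -11 dBu).
Check: -11 + (9 − (-11))/10 = -11 + 2 = -9 dBu. ✓

-11 dBu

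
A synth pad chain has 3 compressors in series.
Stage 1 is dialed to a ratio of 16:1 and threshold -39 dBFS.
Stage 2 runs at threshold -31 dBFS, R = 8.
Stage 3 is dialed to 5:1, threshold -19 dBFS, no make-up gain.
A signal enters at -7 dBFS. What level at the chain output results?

-37 dBFS

Stage 1: overshoot 32 dB → 32/16 = 2 dB → -37 dBFS.
Stage 2: -37 dBFS ≤ -31 dBFS, so stage 2 doesn't engage; output -37 dBFS.
Stage 3: below threshold (-37 ≤ -19); passes unchanged; output -37 dBFS.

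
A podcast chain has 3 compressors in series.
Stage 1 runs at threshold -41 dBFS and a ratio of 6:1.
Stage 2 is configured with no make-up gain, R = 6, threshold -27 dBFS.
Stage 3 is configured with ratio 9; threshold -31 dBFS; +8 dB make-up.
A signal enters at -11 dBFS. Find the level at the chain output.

-28 dBFS

Stage 1: 30 dB above -41 dBFS, reduced 6:1 to 5 dB above → -36 dBFS.
Stage 2: -36 dBFS is at or below the -27 dBFS threshold — no compression; output -36 dBFS.
Stage 3: -36 dBFS ≤ -31 dBFS, so stage 3 doesn't engage; make-up brings it to -28 dBFS.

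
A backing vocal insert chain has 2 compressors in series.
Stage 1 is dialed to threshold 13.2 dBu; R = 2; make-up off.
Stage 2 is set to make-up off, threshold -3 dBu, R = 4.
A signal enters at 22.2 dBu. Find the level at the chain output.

2.175 dBu

Stage 1: overshoot 9 dB → 9/2 = 4.5 dB → 17.7 dBu.
Stage 2: 17.7 dBu is 20.7 dB over -3 dBu; at 4:1 that becomes 5.175 dB over, giving 2.175 dBu.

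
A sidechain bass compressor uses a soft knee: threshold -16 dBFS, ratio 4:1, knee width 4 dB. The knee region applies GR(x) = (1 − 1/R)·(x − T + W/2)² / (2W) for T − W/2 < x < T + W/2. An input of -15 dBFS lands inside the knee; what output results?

x − T + W/2 = -15 − (-16) + 2 = 3.
GR = (1 − 1/4) × 3² / 8 = 0.75 × 9 / 8 = 0.84375 dB.
Output = -15 − 0.84375 = -15.84375 dBFS.

-15.84375 dBFS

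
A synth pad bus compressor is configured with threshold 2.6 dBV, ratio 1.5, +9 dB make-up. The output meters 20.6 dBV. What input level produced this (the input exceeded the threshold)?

16.1 dBV

Before make-up, the level was 20.6 − 9 = 11.6 dBV.
That's 9 dB above the 2.6 dBV threshold.
Before 1.5:1 compression the overshoot was 9 × 1.5 = 13.5 dB, so input = 2.6 + 13.5 = 16.1 dBV.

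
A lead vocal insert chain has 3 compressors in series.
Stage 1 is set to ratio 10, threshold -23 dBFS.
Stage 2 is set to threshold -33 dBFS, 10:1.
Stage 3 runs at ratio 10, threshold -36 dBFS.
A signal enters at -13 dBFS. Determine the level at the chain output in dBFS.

Stage 1: -13 dBFS is 10 dB over -23 dBFS; at 10:1 that becomes 1 dB over, giving -22 dBFS.
Stage 2: overshoot 11 dB → 11/10 = 1.1 dB → -31.9 dBFS.
Stage 3: -31.9 dBFS is 4.1 dB over -36 dBFS; at 10:1 that becomes 0.41 dB over, giving -35.59 dBFS.

-35.59 dBFS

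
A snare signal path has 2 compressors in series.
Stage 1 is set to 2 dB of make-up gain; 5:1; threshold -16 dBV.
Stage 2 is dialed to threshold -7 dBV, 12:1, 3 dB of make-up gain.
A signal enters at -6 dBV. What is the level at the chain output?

-9 dBV

Stage 1: 10 dB above -16 dBV, reduced 5:1 to 2 dB above → -14 dBV; +2 dB make-up → -12 dBV.
Stage 2: below threshold (-12 ≤ -7); passes unchanged; make-up brings it to -9 dBV.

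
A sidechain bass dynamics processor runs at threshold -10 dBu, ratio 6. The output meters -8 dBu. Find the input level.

2 dBu

Post-compression overshoot = -8 − (-10) = 2 dB.
Before 6:1 compression the overshoot was 2 × 6 = 12 dB, so input = -10 + 12 = 2 dBu.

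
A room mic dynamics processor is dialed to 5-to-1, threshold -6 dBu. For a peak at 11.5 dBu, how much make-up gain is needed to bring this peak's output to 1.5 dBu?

4 dB

The peak compresses to -6 + 17.5/5 = -2.5 dBu.
To reach 1.5 dBu requires 1.5 − (-2.5) = 4 dB of make-up.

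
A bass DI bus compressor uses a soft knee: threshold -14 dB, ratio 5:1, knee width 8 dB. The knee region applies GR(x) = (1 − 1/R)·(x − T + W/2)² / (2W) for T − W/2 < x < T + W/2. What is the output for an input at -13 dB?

-14.25 dB

x − T + W/2 = -13 − (-14) + 4 = 5.
GR = (1 − 1/5) × 5² / 16 = 0.8 × 25 / 16 = 1.25 dB.
Output = -13 − 1.25 = -14.25 dB.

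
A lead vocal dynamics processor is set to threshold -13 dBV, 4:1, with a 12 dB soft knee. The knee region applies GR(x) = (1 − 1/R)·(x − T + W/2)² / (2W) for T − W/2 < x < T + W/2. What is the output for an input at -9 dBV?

-12.125 dBV

x − T + W/2 = -9 − (-13) + 6 = 10.
GR = (1 − 1/4) × 10² / 24 = 0.75 × 100 / 24 = 3.125 dB.
Output = -9 − 3.125 = -12.125 dBV.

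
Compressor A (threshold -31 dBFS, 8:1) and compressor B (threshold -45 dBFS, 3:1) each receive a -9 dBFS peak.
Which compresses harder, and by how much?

A: 22 dB over, compressed to 2.75 dB over, so 19.25 dB of GR.
B: 36 dB over, compressed to 12 dB over, so 24 dB of GR.
B reduces 4.75 dB more.

B, by 4.75 dB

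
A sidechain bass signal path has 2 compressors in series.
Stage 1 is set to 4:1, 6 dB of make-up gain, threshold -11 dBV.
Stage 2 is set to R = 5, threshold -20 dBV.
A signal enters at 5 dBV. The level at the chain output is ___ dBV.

Stage 1: 16 dB above -11 dBV, reduced 4:1 to 4 dB above → -7 dBV; +6 dB make-up → -1 dBV.
Stage 2: -1 dBV is 19 dB over -20 dBV; at 5:1 that becomes 3.8 dB over, giving -16.2 dBV.

-16.2 dBV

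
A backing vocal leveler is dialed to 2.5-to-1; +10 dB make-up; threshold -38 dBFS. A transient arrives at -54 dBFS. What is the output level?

-44 dBFS

-54 dBFS is 16 dB below the -38 dBFS threshold, so no gain reduction is applied.
Make-up gain adds 10 dB: -54 + 10 = -44 dBFS.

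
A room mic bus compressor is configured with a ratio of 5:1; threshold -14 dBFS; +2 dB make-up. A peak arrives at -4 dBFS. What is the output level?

Overshoot: -4 − (-14) = 10 dB.
5:1 compression reduces that to 10/5 = 2 dB over.
So the level is -14 + 2 = -12 dBFS; make-up adds 2 dB, giving -10 dBFS.

-10 dBFS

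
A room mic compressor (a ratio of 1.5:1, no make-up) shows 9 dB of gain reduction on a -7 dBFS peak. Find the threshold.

Let T be the threshold. Output overshoot = (input overshoot)/R, so -16 − T = (-7 − T)/1.5.
1.5·(-16 − T) = -7 − T → 0.5·T = -24 − (-7) = -17.
T = -17/0.5 = -34 dBFS.

-34 dBFS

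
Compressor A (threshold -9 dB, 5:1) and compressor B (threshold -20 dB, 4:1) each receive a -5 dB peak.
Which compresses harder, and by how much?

B, by 8.05 dB

A: 4 dB over, compressed to 0.8 dB over, so 3.2 dB of GR.
B: 15 dB over, compressed to 3.75 dB over, so 11.25 dB of GR.
Difference: 8.05 dB in favour of B.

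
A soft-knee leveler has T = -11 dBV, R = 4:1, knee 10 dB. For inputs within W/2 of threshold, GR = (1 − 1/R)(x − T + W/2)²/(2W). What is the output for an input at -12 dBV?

x − T + W/2 = -12 − (-11) + 5 = 4.
GR = (1 − 1/4) × 4² / 20 = 0.75 × 16 / 20 = 0.6 dB.
Output = -12 − 0.6 = -12.6 dBV.

-12.6 dBV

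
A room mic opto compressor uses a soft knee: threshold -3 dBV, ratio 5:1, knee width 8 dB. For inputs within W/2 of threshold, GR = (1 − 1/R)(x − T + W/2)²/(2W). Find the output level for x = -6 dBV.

x − T + W/2 = -6 − (-3) + 4 = 1.
GR = (1 − 1/5) × 1² / 16 = 0.8 × 1 / 16 = 0.05 dB.
Output = -6 − 0.05 = -6.05 dBV.

-6.05 dBV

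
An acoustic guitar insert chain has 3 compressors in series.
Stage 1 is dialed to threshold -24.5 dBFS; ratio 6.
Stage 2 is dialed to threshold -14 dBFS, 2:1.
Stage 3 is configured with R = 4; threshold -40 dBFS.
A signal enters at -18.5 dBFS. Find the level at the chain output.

Stage 1: overshoot 6 dB → 6/6 = 1 dB → -23.5 dBFS.
Stage 2: -23.5 dBFS is at or below the -14 dBFS threshold — no compression; output -23.5 dBFS.
Stage 3: -23.5 dBFS is 16.5 dB over -40 dBFS; at 4:1 that becomes 4.125 dB over, giving -35.875 dBFS.

-35.875 dBFS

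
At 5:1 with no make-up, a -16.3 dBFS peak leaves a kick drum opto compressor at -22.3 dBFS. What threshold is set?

Gain reduction = -16.3 − (-22.3) = 6 dB; output overshoot = GR / (R − 1) = 6 / 4 = 1.5 dB.
Threshold = output − output overshoot = -22.3 − 1.5 = -23.8 dBFS.

-23.8 dBFS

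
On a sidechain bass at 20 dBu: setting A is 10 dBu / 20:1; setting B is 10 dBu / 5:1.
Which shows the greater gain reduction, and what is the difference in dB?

A: overshoot 10 dB → output overshoot 0.5 dB → GR 9.5 dB.
B: overshoot 10 dB → output overshoot 2 dB → GR 8 dB.
Difference: 1.5 dB in favour of A.

A, by 1.5 dB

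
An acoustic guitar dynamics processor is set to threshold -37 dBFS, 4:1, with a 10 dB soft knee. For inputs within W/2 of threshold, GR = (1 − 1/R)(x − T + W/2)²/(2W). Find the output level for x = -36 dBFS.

-37.35 dBFS

x − T + W/2 = -36 − (-37) + 5 = 6.
GR = (1 − 1/4) × 6² / 20 = 0.75 × 36 / 20 = 1.35 dB.
Output = -36 − 1.35 = -37.35 dBFS.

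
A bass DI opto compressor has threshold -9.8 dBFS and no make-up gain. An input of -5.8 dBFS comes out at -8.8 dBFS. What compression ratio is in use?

Input overshoot = -5.8 − (-9.8) = 4 dB; output overshoot = -8.8 − (-9.8) = 1 dB.
Ratio = 4 / 1 = 4.

4:1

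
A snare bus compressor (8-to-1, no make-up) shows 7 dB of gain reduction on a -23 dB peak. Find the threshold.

Let T be the threshold. Output overshoot = (input overshoot)/R, so -30 − T = (-23 − T)/8.
8·(-30 − T) = -23 − T → 7·T = -240 − (-23) = -217.
T = -217/7 = -31 dB.

-31 dB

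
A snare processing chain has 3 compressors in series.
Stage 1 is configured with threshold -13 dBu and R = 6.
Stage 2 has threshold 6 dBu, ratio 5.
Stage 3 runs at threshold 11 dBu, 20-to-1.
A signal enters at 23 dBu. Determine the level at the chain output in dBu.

-7 dBu

Stage 1: 36 dB above -13 dBu, reduced 6:1 to 6 dB above → -7 dBu.
Stage 2: below threshold (-7 ≤ 6); passes unchanged; output -7 dBu.
Stage 3: below threshold (-7 ≤ 11); passes unchanged; output -7 dBu.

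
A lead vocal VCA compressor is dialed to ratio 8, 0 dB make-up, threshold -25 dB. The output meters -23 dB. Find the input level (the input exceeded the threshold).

-9 dB

That's 2 dB above the -25 dB threshold.
Input overshoot = R × output overshoot = 16 dB → input = -25 + 16 = -9 dB.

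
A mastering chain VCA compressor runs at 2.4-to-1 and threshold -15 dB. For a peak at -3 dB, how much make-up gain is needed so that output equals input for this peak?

7 dB

Without make-up, output = threshold + overshoot/2.4 = -15 + 5 = -10 dB.
Gap to target: 7 dB.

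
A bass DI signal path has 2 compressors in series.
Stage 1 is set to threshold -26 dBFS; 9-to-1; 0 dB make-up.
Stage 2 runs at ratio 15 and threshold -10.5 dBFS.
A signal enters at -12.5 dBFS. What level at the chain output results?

-24.5 dBFS

Stage 1: 13.5 dB above -26 dBFS, reduced 9:1 to 1.5 dB above → -24.5 dBFS.
Stage 2: -24.5 dBFS is at or below the -10.5 dBFS threshold — no compression; output -24.5 dBFS.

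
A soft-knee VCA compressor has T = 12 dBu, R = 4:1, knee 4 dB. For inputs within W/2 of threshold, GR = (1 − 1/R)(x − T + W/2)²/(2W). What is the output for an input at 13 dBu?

x − T + W/2 = 13 − 12 + 2 = 3.
GR = (1 − 1/4) × 3² / 8 = 0.75 × 9 / 8 = 0.84375 dB.
Output = 13 − 0.84375 = 12.15625 dBu.

12.15625 dBu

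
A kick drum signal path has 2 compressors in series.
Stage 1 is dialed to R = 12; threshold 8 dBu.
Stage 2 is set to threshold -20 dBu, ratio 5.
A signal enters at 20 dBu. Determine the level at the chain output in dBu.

Stage 1: 12 dB above 8 dBu, reduced 12:1 to 1 dB above → 9 dBu.
Stage 2: 9 dBu is 29 dB over -20 dBu; at 5:1 that becomes 5.8 dB over, giving -14.2 dBu.

-14.2 dBu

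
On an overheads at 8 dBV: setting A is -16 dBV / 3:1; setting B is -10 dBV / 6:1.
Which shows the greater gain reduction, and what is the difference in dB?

A: 24 dB over, compressed to 8 dB over, so 16 dB of GR.
B: 18 dB over, compressed to 3 dB over, so 15 dB of GR.
A applies 1 dB more gain reduction.

A, by 1 dB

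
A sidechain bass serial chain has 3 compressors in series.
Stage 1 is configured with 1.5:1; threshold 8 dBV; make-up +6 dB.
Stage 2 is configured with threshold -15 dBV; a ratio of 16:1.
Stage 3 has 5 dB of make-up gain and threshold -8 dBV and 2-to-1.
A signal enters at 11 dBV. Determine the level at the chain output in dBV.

Stage 1: 3 dB above 8 dBV, reduced 1.5:1 to 2 dB above → 10 dBV; +6 dB make-up → 16 dBV.
Stage 2: 31 dB above -15 dBV, reduced 16:1 to 1.9375 dB above → -13.0625 dBV.
Stage 3: -13.0625 dBV ≤ -8 dBV, so stage 3 doesn't engage; make-up brings it to -8.0625 dBV.

-8.0625 dBV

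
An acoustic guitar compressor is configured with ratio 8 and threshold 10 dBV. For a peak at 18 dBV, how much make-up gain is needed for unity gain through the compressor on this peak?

Overshoot 8 dB → 8/8 = 1 dB after compression, so the compressed level is 10 + 1 = 11 dBV.
Make-up = target − compressed = 18 − 11 = 7 dB.

7 dB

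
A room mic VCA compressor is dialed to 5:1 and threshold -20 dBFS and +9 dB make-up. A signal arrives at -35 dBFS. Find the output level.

-26 dBFS

-35 dBFS is 15 dB below the -20 dBFS threshold, so no gain reduction is applied.
Make-up gain adds 9 dB: -35 + 9 = -26 dBFS.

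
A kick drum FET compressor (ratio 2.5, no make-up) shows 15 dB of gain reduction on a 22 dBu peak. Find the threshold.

-3 dBu

Let T be the threshold. Output overshoot = (input overshoot)/R, so 7 − T = (22 − T)/2.5.
2.5·(7 − T) = 22 − T → 1.5·T = 17.5 − 22 = -4.5.
T = -4.5/1.5 = -3 dBu.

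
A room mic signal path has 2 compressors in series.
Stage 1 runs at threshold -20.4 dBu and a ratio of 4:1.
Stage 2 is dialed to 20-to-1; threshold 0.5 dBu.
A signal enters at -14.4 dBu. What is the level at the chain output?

Stage 1: -14.4 dBu is 6 dB over -20.4 dBu; at 4:1 that becomes 1.5 dB over, giving -18.9 dBu.
Stage 2: -18.9 dBu is at or below the 0.5 dBu threshold — no compression; output -18.9 dBu.

-18.9 dBu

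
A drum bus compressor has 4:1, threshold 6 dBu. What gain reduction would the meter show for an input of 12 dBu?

12 dBu exceeds the threshold by 6 dB.
At 4:1, output sits 6/4 = 1.5 dB above threshold.
Gain reduction = 6 − 1.5 = 4.5 dB.

4.5 dB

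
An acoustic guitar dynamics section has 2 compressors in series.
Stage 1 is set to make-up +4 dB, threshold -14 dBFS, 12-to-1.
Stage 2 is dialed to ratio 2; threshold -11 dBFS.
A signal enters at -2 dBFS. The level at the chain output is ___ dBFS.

-10 dBFS

Stage 1: overshoot 12 dB → 12/12 = 1 dB → -13 dBFS; +4 dB make-up → -9 dBFS.
Stage 2: 2 dB above -11 dBFS, reduced 2:1 to 1 dB above → -10 dBFS.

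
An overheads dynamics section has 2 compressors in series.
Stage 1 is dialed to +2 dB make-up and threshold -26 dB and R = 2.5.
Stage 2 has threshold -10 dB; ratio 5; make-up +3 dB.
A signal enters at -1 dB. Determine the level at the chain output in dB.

Stage 1: -1 dB is 25 dB over -26 dB; at 2.5:1 that becomes 10 dB over, giving -16 dB; +2 dB make-up → -14 dB.
Stage 2: -14 dB is at or below the -10 dB threshold — no compression; make-up brings it to -11 dB.

-11 dB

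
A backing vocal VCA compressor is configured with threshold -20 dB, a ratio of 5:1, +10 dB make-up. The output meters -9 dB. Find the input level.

Before make-up, the level was -9 − 10 = -19 dB.
The compressed level sits -19 − (-20) = 1 dB over threshold.
Before 5:1 compression the overshoot was 1 × 5 = 5 dB, so input = -20 + 5 = -15 dB.

-15 dB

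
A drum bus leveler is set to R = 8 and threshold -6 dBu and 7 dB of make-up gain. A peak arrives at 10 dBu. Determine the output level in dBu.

3 dBu

Overshoot: 10 − (-6) = 16 dB.
At 8:1 the overshoot is divided by 8, leaving 2 dB above threshold.
So the level is -6 + 2 = -4 dBu; make-up adds 7 dB, giving 3 dBu.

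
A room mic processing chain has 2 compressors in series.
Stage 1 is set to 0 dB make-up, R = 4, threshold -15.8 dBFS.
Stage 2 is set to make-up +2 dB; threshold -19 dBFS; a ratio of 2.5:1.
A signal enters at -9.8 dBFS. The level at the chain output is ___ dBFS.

Stage 1: 6 dB above -15.8 dBFS, reduced 4:1 to 1.5 dB above → -14.3 dBFS.
Stage 2: overshoot 4.7 dB → 4.7/2.5 = 1.88 dB → -17.12 dBFS; +2 dB make-up → -15.12 dBFS.

-15.12 dBFS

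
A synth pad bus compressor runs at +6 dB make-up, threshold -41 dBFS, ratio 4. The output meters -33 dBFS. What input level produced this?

-33 dBFS

Remove make-up: -33 − 6 = -39 dBFS.
That's 2 dB above the -41 dBFS threshold.
Before 4:1 compression the overshoot was 2 × 4 = 8 dB, so input = -41 + 8 = -33 dBFS.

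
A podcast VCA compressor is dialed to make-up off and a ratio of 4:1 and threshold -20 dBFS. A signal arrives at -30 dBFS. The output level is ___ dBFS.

-30 dBFS is 10 dB below the -20 dBFS threshold, so no gain reduction is applied.
Output = input = -30 dBFS.

-30 dBFS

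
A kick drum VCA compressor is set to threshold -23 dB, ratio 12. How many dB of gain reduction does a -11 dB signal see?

11 dB

Overshoot = -11 − (-23) = 12 dB.
A 12:1 ratio leaves 1 dB of that excess.
GR = overshoot in − overshoot out = 12 − 1 = 11 dB.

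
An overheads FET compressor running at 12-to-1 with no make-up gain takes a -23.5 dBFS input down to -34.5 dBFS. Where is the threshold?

Gain reduction = -23.5 − (-34.5) = 11 dB; output overshoot = GR / (R − 1) = 11 / 11 = 1 dB.
Threshold = output − output overshoot = -34.5 − 1 = -35.5 dBFS.

-35.5 dBFS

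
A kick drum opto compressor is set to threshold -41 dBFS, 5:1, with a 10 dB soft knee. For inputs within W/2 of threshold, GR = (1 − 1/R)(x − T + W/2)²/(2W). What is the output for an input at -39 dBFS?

x − T + W/2 = -39 − (-41) + 5 = 7.
GR = (1 − 1/5) × 7² / 20 = 0.8 × 49 / 20 = 1.96 dB.
Output = -39 − 1.96 = -40.96 dBFS.

-40.96 dBFS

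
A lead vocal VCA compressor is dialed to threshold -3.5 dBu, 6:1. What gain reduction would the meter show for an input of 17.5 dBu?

17.5 dBu exceeds the threshold by 21 dB.
After 6:1 compression the overshoot becomes 21/6 = 3.5 dB.
So the signal is attenuated by 21 − 3.5 = 17.5 dB.

17.5 dB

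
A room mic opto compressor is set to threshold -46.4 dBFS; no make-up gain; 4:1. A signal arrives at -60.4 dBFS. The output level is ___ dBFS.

-60.4 dBFS

-60.4 dBFS is 14 dB below the -46.4 dBFS threshold, so no gain reduction is applied.
Output = input = -60.4 dBFS.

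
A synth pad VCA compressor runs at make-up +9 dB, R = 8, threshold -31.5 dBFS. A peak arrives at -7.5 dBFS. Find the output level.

-7.5 dBFS sits 24 dB over threshold.
The 24 dB excess becomes 3 dB after 8:1 reduction.
That puts the output at -28.5 dBFS; make-up adds 9 dB, giving -19.5 dBFS.

-19.5 dBFS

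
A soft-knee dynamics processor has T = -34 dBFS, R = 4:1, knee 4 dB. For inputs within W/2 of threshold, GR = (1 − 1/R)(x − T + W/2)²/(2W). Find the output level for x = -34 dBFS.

-34.375 dBFS

x − T + W/2 = -34 − (-34) + 2 = 2.
GR = (1 − 1/4) × 2² / 8 = 0.75 × 4 / 8 = 0.375 dB.
Output = -34 − 0.375 = -34.375 dBFS.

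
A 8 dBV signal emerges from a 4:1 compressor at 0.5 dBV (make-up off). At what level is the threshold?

Gain reduction = 8 − 0.5 = 7.5 dB; output overshoot = GR / (R − 1) = 7.5 / 3 = 2.5 dB.
Threshold = output − output overshoot = 0.5 − 2.5 = -2 dBV.

-2 dBV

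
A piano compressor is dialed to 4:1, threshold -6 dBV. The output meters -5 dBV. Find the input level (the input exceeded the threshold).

The compressed level sits -5 − (-6) = 1 dB over threshold.
Undo the ratio: input overshoot = 1 × 4 = 4 dB, giving input = -2 dBV.

-2 dBV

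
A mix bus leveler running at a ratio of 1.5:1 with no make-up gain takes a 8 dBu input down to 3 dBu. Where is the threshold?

-7 dBu

Let T be the threshold. Output overshoot = (input overshoot)/R, so 3 − T = (8 − T)/1.5.
1.5·(3 − T) = 8 − T → 0.5·T = 4.5 − 8 = -3.5.
T = -3.5/0.5 = -7 dBu.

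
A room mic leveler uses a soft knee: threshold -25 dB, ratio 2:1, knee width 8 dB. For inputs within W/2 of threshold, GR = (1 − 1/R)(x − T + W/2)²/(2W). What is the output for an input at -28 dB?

x − T + W/2 = -28 − (-25) + 4 = 1.
GR = (1 − 1/2) × 1² / 16 = 0.5 × 1 / 16 = 0.03125 dB.
Output = -28 − 0.03125 = -28.03125 dB.

-28.03125 dB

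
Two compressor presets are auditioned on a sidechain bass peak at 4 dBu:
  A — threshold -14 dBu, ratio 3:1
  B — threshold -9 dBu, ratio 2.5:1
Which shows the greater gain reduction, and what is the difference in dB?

A, by 4.2 dB

A: 18 dB over, compressed to 6 dB over, so 12 dB of GR.
B: 13 dB over, compressed to 5.2 dB over, so 7.8 dB of GR.
Difference: 4.2 dB in favour of A.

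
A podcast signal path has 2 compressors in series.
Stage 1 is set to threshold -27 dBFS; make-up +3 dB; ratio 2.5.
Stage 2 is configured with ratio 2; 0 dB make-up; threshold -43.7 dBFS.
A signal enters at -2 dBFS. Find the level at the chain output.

-28.85 dBFS

Stage 1: -2 dBFS is 25 dB over -27 dBFS; at 2.5:1 that becomes 10 dB over, giving -17 dBFS; +3 dB make-up → -14 dBFS.
Stage 2: 29.7 dB above -43.7 dBFS, reduced 2:1 to 14.85 dB above → -28.85 dBFS.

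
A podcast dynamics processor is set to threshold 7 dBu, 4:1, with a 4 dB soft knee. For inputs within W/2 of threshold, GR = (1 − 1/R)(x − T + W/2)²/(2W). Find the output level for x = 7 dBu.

6.625 dBu

x − T + W/2 = 7 − 7 + 2 = 2.
GR = (1 − 1/4) × 2² / 8 = 0.75 × 4 / 8 = 0.375 dB.
Output = 7 − 0.375 = 6.625 dBu.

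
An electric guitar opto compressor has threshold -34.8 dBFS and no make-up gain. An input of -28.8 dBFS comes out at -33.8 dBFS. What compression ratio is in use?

6:1

Input overshoot = -28.8 − (-34.8) = 6 dB; output overshoot = -33.8 − (-34.8) = 1 dB.
Ratio = 6 / 1 = 6.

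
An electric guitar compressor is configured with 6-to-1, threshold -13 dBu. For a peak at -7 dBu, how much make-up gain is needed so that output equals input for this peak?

The peak compresses to -13 + 6/6 = -12 dBu.
To reach -7 dBu requires -7 − (-12) = 5 dB of make-up.

5 dB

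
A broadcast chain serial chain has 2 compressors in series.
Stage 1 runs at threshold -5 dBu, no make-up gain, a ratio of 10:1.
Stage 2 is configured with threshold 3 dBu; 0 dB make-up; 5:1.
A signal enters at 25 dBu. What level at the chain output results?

-2 dBu

Stage 1: 25 dBu is 30 dB over -5 dBu; at 10:1 that becomes 3 dB over, giving -2 dBu.
Stage 2: -2 dBu is at or below the 3 dBu threshold — no compression; output -2 dBu.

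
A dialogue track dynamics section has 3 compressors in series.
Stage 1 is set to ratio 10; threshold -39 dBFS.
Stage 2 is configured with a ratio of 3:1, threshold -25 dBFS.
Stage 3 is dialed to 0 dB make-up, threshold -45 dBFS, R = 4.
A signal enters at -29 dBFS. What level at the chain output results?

-43.25 dBFS

Stage 1: -29 dBFS is 10 dB over -39 dBFS; at 10:1 that becomes 1 dB over, giving -38 dBFS.
Stage 2: -38 dBFS is at or below the -25 dBFS threshold — no compression; output -38 dBFS.
Stage 3: overshoot 7 dB → 7/4 = 1.75 dB → -43.25 dBFS.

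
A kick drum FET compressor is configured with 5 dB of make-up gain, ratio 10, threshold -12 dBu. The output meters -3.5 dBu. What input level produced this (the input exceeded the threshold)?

Remove make-up: -3.5 − 5 = -8.5 dBu.
Post-compression overshoot = -8.5 − (-12) = 3.5 dB.
Before 10:1 compression the overshoot was 3.5 × 10 = 35 dB, so input = -12 + 35 = 23 dBu.

23 dBu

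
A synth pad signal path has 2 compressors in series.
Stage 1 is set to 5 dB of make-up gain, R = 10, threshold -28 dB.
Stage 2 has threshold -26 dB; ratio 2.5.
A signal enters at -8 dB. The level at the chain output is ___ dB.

-24 dB

Stage 1: 20 dB above -28 dB, reduced 10:1 to 2 dB above → -26 dB; +5 dB make-up → -21 dB.
Stage 2: 5 dB above -26 dB, reduced 2.5:1 to 2 dB above → -24 dB.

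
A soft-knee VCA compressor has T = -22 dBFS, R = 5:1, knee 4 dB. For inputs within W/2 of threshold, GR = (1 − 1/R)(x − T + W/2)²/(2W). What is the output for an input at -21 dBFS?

-21.9 dBFS

x − T + W/2 = -21 − (-22) + 2 = 3.
GR = (1 − 1/5) × 3² / 8 = 0.8 × 9 / 8 = 0.9 dB.
Output = -21 − 0.9 = -21.9 dBFS.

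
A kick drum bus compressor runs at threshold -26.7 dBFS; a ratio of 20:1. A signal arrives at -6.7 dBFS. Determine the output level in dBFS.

-6.7 dBFS sits 20 dB over threshold.
The 20 dB excess becomes 1 dB after 20:1 reduction.
So the level is -26.7 + 1 = -25.7 dBFS.

-25.7 dBFS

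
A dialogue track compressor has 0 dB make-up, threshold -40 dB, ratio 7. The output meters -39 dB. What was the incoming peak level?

-33 dB

That's 1 dB above the -40 dB threshold.
Input overshoot = R × output overshoot = 7 dB → input = -40 + 7 = -33 dB.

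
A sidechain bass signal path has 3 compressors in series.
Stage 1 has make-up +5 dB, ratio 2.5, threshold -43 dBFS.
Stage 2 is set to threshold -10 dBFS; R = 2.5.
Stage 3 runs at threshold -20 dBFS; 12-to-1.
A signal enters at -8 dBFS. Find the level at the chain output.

Stage 1: overshoot 35 dB → 35/2.5 = 14 dB → -29 dBFS; +5 dB make-up → -24 dBFS.
Stage 2: below threshold (-24 ≤ -10); passes unchanged; output -24 dBFS.
Stage 3: -24 dBFS is at or below the -20 dBFS threshold — no compression; output -24 dBFS.

-24 dBFS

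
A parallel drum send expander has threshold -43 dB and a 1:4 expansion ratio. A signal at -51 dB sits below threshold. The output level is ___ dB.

-75 dB

Below threshold, a 1:4 expander applies gain = (4−1)×(T − x) of attenuation.
(4−1) × 8 = 24 dB, so output = -51 − 24 = -75 dB.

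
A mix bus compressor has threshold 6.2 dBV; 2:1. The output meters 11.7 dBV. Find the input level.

The compressed level sits 11.7 − 6.2 = 5.5 dB over threshold.
Undo the ratio: input overshoot = 5.5 × 2 = 11 dB, giving input = 17.2 dBV.

17.2 dBV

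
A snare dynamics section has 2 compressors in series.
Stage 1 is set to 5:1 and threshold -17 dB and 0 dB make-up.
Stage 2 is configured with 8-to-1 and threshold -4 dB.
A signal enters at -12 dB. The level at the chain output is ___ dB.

-16 dB

Stage 1: 5 dB above -17 dB, reduced 5:1 to 1 dB above → -16 dB.
Stage 2: -16 dB ≤ -4 dB, so stage 2 doesn't engage; output -16 dB.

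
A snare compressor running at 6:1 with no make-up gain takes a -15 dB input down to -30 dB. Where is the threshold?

Input is 18 dB above T (since output overshoot × R = input overshoot: (-30 − T)·6 = -15 − T gives T = -33 dB).
Check: -33 + (-15 − (-33))/6 = -33 + 3 = -30 dB. ✓

-33 dB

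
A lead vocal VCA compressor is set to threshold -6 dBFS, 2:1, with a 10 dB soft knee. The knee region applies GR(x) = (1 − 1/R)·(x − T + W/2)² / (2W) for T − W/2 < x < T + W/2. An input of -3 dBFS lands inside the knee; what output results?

-4.6 dBFS

x − T + W/2 = -3 − (-6) + 5 = 8.
GR = (1 − 1/2) × 8² / 20 = 0.5 × 64 / 20 = 1.6 dB.
Output = -3 − 1.6 = -4.6 dBFS.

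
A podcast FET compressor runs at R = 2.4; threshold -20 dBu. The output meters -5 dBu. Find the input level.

Post-compression overshoot = -5 − (-20) = 15 dB.
Undo the ratio: input overshoot = 15 × 2.4 = 36 dB, giving input = 16 dBu.

16 dBu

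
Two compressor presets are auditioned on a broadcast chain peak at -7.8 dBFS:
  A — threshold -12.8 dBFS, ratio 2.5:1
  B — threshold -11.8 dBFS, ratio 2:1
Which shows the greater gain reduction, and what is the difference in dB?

A: GR = 5 − 5/2.5 = 3 dB.
B: GR = 4 − 4/2 = 2 dB.
A applies 1 dB more gain reduction.

A, by 1 dB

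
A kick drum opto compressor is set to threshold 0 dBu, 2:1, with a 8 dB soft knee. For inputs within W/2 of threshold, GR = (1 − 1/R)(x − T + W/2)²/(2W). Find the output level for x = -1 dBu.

-1.28125 dBu

x − T + W/2 = -1 − 0 + 4 = 3.
GR = (1 − 1/2) × 3² / 16 = 0.5 × 9 / 16 = 0.28125 dB.
Output = -1 − 0.28125 = -1.28125 dBu.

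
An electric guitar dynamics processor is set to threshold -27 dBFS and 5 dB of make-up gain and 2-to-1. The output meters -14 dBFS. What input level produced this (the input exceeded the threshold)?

Stripping the +5 dB make-up gives -19 dBFS at the gain stage.
Post-compression overshoot = -19 − (-27) = 8 dB.
Before 2:1 compression the overshoot was 8 × 2 = 16 dB, so input = -27 + 16 = -11 dBFS.

-11 dBFS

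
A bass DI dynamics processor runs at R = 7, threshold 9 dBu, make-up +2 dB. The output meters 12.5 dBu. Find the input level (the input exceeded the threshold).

Before make-up, the level was 12.5 − 2 = 10.5 dBu.
Post-compression overshoot = 10.5 − 9 = 1.5 dB.
Undo the ratio: input overshoot = 1.5 × 7 = 10.5 dB, giving input = 19.5 dBu.

19.5 dBu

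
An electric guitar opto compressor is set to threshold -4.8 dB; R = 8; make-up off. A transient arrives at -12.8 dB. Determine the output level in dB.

-12.8 dB is 8 dB below the -4.8 dB threshold, so no gain reduction is applied.
Output = input = -12.8 dB.

-12.8 dB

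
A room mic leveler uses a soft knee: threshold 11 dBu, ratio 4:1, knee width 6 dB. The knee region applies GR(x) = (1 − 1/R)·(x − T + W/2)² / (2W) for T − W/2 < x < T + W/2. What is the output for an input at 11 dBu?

x − T + W/2 = 11 − 11 + 3 = 3.
GR = (1 − 1/4) × 3² / 12 = 0.75 × 9 / 12 = 0.5625 dB.
Output = 11 − 0.5625 = 10.4375 dBu.

10.4375 dBu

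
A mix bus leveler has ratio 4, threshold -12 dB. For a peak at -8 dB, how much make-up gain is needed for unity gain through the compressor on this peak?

3 dB

The peak compresses to -12 + 4/4 = -11 dB.
To reach -8 dB requires -8 − (-11) = 3 dB of make-up.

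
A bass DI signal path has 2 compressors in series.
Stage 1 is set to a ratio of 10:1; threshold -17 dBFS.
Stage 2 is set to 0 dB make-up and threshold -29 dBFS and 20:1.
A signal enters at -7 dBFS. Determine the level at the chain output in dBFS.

-28.35 dBFS

Stage 1: overshoot 10 dB → 10/10 = 1 dB → -16 dBFS.
Stage 2: overshoot 13 dB → 13/20 = 0.65 dB → -28.35 dBFS.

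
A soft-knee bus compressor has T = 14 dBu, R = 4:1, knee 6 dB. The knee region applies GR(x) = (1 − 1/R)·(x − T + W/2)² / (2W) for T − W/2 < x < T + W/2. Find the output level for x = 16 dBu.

14.4375 dBu

x − T + W/2 = 16 − 14 + 3 = 5.
GR = (1 − 1/4) × 5² / 12 = 0.75 × 25 / 12 = 1.5625 dB.
Output = 16 − 1.5625 = 14.4375 dBu.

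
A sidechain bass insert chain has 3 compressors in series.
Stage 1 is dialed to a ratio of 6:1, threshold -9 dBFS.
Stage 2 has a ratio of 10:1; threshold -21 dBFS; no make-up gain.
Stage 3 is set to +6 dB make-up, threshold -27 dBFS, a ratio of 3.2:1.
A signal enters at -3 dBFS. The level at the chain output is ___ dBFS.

Stage 1: 6 dB above -9 dBFS, reduced 6:1 to 1 dB above → -8 dBFS.
Stage 2: overshoot 13 dB → 13/10 = 1.3 dB → -19.7 dBFS.
Stage 3: 7.3 dB above -27 dBFS, reduced 3.2:1 to 2.28125 dB above → -24.71875 dBFS; +6 dB make-up → -18.71875 dBFS.

-18.71875 dBFS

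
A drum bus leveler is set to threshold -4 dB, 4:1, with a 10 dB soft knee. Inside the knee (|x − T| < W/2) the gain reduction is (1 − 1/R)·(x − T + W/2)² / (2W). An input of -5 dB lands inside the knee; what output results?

-5.6 dB

x − T + W/2 = -5 − (-4) + 5 = 4.
GR = (1 − 1/4) × 4² / 20 = 0.75 × 16 / 20 = 0.6 dB.
Output = -5 − 0.6 = -5.6 dB.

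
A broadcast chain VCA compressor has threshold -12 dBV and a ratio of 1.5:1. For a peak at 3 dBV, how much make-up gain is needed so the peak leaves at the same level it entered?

5 dB

Without make-up, output = threshold + overshoot/1.5 = -12 + 10 = -2 dBV.
Gap to target: 5 dB.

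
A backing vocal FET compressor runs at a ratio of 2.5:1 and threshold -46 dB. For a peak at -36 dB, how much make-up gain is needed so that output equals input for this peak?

6 dB

The peak compresses to -46 + 10/2.5 = -42 dB.
To reach -36 dB requires -36 − (-42) = 6 dB of make-up.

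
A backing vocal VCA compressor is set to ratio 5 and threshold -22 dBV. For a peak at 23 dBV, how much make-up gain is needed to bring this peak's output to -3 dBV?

Overshoot 45 dB → 45/5 = 9 dB after compression, so the compressed level is -22 + 9 = -13 dBV.
Make-up = target − compressed = -3 − (-13) = 10 dB.

10 dB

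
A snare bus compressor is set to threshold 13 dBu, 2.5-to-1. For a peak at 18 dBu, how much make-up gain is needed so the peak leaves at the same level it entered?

Without make-up, output = threshold + overshoot/2.5 = 13 + 2 = 15 dBu.
Gap to target: 3 dB.

3 dB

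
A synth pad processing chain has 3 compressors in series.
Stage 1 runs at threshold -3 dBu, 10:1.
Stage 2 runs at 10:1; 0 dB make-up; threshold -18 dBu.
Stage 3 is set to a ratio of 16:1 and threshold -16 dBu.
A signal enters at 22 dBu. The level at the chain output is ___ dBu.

Stage 1: 22 dBu is 25 dB over -3 dBu; at 10:1 that becomes 2.5 dB over, giving -0.5 dBu.
Stage 2: -0.5 dBu is 17.5 dB over -18 dBu; at 10:1 that becomes 1.75 dB over, giving -16.25 dBu.
Stage 3: below threshold (-16.25 ≤ -16); passes unchanged; output -16.25 dBu.

-16.25 dBu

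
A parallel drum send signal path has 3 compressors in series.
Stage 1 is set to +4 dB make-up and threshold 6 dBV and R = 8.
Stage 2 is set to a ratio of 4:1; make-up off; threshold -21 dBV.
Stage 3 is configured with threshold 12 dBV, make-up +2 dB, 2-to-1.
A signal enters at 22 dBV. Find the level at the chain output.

-10.75 dBV

Stage 1: 16 dB above 6 dBV, reduced 8:1 to 2 dB above → 8 dBV; +4 dB make-up → 12 dBV.
Stage 2: 12 dBV is 33 dB over -21 dBV; at 4:1 that becomes 8.25 dB over, giving -12.75 dBV.
Stage 3: -12.75 dBV is at or below the 12 dBV threshold — no compression; make-up brings it to -10.75 dBV.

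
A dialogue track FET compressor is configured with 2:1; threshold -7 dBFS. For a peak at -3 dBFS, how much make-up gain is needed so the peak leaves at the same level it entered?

2 dB

Without make-up, output = threshold + overshoot/2 = -7 + 2 = -5 dBFS.
Gap to target: 2 dB.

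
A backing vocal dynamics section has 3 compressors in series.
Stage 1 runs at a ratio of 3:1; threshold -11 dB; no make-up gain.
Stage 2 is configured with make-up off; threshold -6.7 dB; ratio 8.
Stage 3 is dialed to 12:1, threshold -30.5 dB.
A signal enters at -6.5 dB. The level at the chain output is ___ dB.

-28.75 dB

Stage 1: overshoot 4.5 dB → 4.5/3 = 1.5 dB → -9.5 dB.
Stage 2: -9.5 dB ≤ -6.7 dB, so stage 2 doesn't engage; output -9.5 dB.
Stage 3: 21 dB above -30.5 dB, reduced 12:1 to 1.75 dB above → -28.75 dB.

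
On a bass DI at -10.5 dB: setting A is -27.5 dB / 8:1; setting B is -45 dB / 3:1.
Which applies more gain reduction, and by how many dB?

A: 17 dB over, compressed to 2.125 dB over, so 14.875 dB of GR.
B: 34.5 dB over, compressed to 11.5 dB over, so 23 dB of GR.
B reduces 8.125 dB more.

B, by 8.125 dB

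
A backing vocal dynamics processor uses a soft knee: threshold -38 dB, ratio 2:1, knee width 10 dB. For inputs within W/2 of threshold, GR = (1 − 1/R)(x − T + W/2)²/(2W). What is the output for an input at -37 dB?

-37.9 dB

x − T + W/2 = -37 − (-38) + 5 = 6.
GR = (1 − 1/2) × 6² / 20 = 0.5 × 36 / 20 = 0.9 dB.
Output = -37 − 0.9 = -37.9 dB.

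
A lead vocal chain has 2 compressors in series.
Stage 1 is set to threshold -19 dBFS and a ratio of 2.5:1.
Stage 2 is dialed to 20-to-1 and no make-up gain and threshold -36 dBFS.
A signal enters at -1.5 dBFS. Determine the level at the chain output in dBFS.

Stage 1: overshoot 17.5 dB → 17.5/2.5 = 7 dB → -12 dBFS.
Stage 2: 24 dB above -36 dBFS, reduced 20:1 to 1.2 dB above → -34.8 dBFS.

-34.8 dBFS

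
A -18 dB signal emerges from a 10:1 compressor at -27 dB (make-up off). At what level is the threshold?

-28 dB

Let T be the threshold. Output overshoot = (input overshoot)/R, so -27 − T = (-18 − T)/10.
10·(-27 − T) = -18 − T → 9·T = -270 − (-18) = -252.
T = -252/9 = -28 dB.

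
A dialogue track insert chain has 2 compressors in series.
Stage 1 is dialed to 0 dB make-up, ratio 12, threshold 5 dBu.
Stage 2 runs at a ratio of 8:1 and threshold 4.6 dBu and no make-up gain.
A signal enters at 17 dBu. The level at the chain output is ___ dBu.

Stage 1: 17 dBu is 12 dB over 5 dBu; at 12:1 that becomes 1 dB over, giving 6 dBu.
Stage 2: overshoot 1.4 dB → 1.4/8 = 0.175 dB → 4.775 dBu.

4.775 dBu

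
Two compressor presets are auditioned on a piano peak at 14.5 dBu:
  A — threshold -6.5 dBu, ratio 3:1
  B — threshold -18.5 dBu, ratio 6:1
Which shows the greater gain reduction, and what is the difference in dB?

B, by 13.5 dB

A: 21 dB over, compressed to 7 dB over, so 14 dB of GR.
B: 33 dB over, compressed to 5.5 dB over, so 27.5 dB of GR.
B reduces 13.5 dB more.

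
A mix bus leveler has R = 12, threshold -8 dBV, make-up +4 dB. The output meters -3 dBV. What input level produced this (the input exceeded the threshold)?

4 dBV

Remove make-up: -3 − 4 = -7 dBV.
That's 1 dB above the -8 dBV threshold.
Undo the ratio: input overshoot = 1 × 12 = 12 dB, giving input = 4 dBV.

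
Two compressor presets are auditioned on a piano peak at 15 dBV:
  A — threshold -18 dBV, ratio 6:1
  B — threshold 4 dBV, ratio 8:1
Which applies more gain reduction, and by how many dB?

A, by 17.875 dB

A: 33 dB over, compressed to 5.5 dB over, so 27.5 dB of GR.
B: 11 dB over, compressed to 1.375 dB over, so 9.625 dB of GR.
Difference: 17.875 dB in favour of A.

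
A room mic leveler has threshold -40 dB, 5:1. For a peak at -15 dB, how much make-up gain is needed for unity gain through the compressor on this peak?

20 dB

The peak compresses to -40 + 25/5 = -35 dB.
To reach -15 dB requires -15 − (-35) = 20 dB of make-up.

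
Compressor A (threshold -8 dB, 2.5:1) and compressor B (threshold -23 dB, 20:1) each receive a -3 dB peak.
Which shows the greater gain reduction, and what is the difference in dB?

B, by 16 dB

A: 5 dB over, compressed to 2 dB over, so 3 dB of GR.
B: 20 dB over, compressed to 1 dB over, so 19 dB of GR.
B applies 16 dB more gain reduction.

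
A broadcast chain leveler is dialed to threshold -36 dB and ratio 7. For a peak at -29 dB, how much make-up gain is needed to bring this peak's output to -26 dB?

Without make-up, output = threshold + overshoot/7 = -36 + 1 = -35 dB.
Gap to target: 9 dB.

9 dB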